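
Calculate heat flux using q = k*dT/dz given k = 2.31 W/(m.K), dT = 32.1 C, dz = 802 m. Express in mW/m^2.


q = k * dT / dz * 1000
= 2.31 * 32.1 / 802 * 1000
= 0.092458 * 1000
= 92.4576 mW/m^2

92.4576


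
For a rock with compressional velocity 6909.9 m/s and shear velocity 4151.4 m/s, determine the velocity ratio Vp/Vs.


Vp/Vs = 6909.9 / 4151.4
= 1.6645

1.6645


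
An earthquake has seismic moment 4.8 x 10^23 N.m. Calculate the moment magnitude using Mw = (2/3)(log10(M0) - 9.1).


log10(M0) = log10(4.8 x 10^23) = 23.6812
Mw = 2/3 * (23.6812 - 9.1)
= 2/3 * 14.5812
= 9.72

9.72


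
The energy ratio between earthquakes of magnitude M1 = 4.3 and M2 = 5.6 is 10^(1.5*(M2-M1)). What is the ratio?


M2 - M1 = 5.6 - 4.3 = 1.3
1.5 * 1.3 = 1.95
ratio = 10^1.95 = 89.13

89.13


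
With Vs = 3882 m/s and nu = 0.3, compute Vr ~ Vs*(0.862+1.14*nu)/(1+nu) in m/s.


Numerator factor = 0.862 + 1.14*0.3 = 1.204
Denominator = 1 + 0.3 = 1.3
Vr = 3882 * 1.204 / 1.3 = 3595.33 m/s

3595.33


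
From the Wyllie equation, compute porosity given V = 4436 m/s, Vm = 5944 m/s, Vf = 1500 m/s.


1/V - 1/Vm = 1/4436 - 1/5944 = 5.719e-05
1/Vf - 1/Vm = 1/1500 - 1/5944 = 0.00049843
phi = 5.719e-05 / 0.00049843 = 0.1147

0.1147


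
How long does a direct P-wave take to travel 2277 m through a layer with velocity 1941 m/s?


t = x / V
= 2277 / 1941
= 1.1731 s

1.1731


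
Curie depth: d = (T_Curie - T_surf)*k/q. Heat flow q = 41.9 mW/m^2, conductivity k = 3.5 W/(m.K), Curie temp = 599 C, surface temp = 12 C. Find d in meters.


T_Curie - T_surf = 599 - 12 = 587 C
Convert q to W/m^2: 41.9 mW/m^2 = 0.0419 W/m^2
d = 587 * 3.5 / 0.0419 = 49033.41 m

49033.41


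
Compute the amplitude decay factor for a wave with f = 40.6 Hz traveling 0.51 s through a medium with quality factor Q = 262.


pi*f*t/Q = pi*40.6*0.51/262 = 0.248282
A/A0 = exp(-0.248282) = 0.78014

0.78014


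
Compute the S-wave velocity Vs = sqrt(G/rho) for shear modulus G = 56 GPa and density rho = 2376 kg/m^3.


Convert G to Pa: G = 56e9 Pa
Compute G/rho = 56e9 / 2376 = 23569023.569
Vs = sqrt(23569023.569) = 4854.79 m/s

4854.79


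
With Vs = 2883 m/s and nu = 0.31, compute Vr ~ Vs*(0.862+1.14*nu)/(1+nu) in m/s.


Numerator factor = 0.862 + 1.14*0.31 = 1.2154
Denominator = 1 + 0.31 = 1.31
Vr = 2883 * 1.2154 / 1.31 = 2674.81 m/s

2674.81


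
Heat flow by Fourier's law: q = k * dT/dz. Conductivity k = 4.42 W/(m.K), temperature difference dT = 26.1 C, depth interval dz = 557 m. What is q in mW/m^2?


q = k * dT / dz * 1000
= 4.42 * 26.1 / 557 * 1000
= 0.207113 * 1000
= 207.1131 mW/m^2

207.1131


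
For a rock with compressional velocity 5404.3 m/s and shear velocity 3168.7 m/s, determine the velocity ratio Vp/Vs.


Vp/Vs = 5404.3 / 3168.7
= 1.7055

1.7055


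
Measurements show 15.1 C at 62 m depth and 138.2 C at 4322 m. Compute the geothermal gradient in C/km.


dT = 138.2 - 15.1 = 123.1 C
dz = 4322 - 62 = 4260 m
gradient = dT/dz * 1000 = 123.1/4260 * 1000 = 28.8967 C/km

28.8967


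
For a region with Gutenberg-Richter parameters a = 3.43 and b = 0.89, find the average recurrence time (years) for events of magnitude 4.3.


log10(N) = 3.43 - 0.89*4.3 = -0.397
N = 10^-0.397 = 0.400867
T = 1/N = 1/0.400867 = 2.4946 years

2.4946


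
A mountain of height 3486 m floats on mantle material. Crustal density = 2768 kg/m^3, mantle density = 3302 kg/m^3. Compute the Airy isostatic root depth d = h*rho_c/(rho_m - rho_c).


rho_m - rho_c = 3302 - 2768 = 534
d = 3486 * 2768 / 534
= 9649248 / 534
= 18069.75 m

18069.75


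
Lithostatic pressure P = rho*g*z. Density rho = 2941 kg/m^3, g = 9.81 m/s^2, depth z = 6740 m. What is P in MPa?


P = rho * g * z / 1e6
= 2941 * 9.81 * 6740 / 1e6
= 194457155.4 / 1e6
= 194.4572 MPa

194.4572


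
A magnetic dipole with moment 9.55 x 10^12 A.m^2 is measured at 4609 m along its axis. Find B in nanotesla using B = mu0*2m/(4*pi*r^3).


m = 9.55 x 10^12 = 9550000000000 A.m^2
2m = 19100000000000 A.m^2
r^3 = 4609^3 = 97908438529
B = (4pi*10^-7) * 19100000000000 / (4*pi * 97908438529) * 1e9
= 24001767.873426 / 1230353724828.62 * 1e9
= 19508.0223 nT

19508.0223


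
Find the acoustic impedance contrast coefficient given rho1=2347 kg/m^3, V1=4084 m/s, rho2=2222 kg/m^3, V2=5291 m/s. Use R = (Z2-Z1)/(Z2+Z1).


Z1 = 2347 * 4084 = 9585148
Z2 = 2222 * 5291 = 11756602
R = (11756602 - 9585148) / (11756602 + 9585148) = 2171454 / 21341750 = 0.1017

0.1017


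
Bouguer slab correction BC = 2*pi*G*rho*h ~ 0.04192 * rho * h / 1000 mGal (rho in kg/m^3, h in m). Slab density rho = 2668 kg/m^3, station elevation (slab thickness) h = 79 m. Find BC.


BC = 0.04192 * rho * h / 1000
= 0.04192 * 2668 * 79 / 1000
= 8.8356 mGal

8.8356


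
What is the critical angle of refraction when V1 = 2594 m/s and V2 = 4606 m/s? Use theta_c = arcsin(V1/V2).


V1/V2 = 2594/4606 = 0.563178
theta_c = arcsin(0.563178) = 34.2759 degrees

34.2759


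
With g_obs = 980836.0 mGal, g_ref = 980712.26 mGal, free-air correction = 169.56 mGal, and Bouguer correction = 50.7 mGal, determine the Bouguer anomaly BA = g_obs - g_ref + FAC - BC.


BA = g_obs - g_ref + FAC - BC
= 980836.0 - 980712.26 + 169.56 - 50.7
= 242.6 mGal

242.6


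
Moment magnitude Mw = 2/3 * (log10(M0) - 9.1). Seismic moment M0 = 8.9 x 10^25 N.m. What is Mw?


log10(M0) = log10(8.9 x 10^25) = 25.9494
Mw = 2/3 * (25.9494 - 9.1)
= 2/3 * 16.8494
= 11.23

11.23


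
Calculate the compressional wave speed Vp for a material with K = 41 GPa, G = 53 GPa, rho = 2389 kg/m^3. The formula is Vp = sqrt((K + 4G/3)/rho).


First compute the effective modulus:
K + 4G/3 = 41e9 + 4*53e9/3 = 111666666666.67 Pa
Then divide by density:
111666666666.67 / 2389 = 46742011.9994 Pa/(kg/m^3)
Take the square root:
Vp = sqrt(46742011.9994) = 6836.81 m/s

6836.81


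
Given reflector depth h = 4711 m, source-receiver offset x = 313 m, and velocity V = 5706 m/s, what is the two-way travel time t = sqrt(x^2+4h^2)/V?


x^2 + 4h^2 = 313^2 + 4*4711^2 = 97969 + 88774084 = 88872053
sqrt(88872053) = 9427.1975
t = 9427.1975 / 5706 = 1.6522 s

1.6522


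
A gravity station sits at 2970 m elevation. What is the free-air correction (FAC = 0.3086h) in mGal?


FAC = 0.3086 * h
= 0.3086 * 2970
= 916.542 mGal

916.542


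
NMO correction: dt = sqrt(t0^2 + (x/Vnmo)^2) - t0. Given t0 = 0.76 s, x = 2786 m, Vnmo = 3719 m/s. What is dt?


x/Vnmo = 2786/3719 = 0.749126
(x/Vnmo)^2 = 0.56119
t0^2 = 0.5776
sqrt(0.5776 + 0.56119) = 1.067141
dt = 1.067141 - 0.76 = 0.307141

0.307141


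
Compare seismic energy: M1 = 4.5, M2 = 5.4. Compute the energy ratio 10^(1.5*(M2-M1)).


M2 - M1 = 5.4 - 4.5 = 0.9
1.5 * 0.9 = 1.35
ratio = 10^1.35 = 22.39

22.39


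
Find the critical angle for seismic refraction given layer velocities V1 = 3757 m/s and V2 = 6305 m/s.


V1/V2 = 3757/6305 = 0.595876
theta_c = arcsin(0.595876) = 36.5751 degrees

36.5751


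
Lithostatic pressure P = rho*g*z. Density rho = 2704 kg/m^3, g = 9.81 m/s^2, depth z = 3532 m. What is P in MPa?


P = rho * g * z / 1e6
= 2704 * 9.81 * 3532 / 1e6
= 93690679.68 / 1e6
= 93.6907 MPa

93.6907


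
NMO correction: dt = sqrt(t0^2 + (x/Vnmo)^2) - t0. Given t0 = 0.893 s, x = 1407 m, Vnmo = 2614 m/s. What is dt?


x/Vnmo = 1407/2614 = 0.538256
(x/Vnmo)^2 = 0.289719
t0^2 = 0.797449
sqrt(0.797449 + 0.289719) = 1.042674
dt = 1.042674 - 0.893 = 0.149674

0.149674


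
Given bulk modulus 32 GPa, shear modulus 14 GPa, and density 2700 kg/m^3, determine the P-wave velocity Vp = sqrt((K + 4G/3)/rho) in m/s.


First compute the effective modulus:
K + 4G/3 = 32e9 + 4*14e9/3 = 50666666666.67 Pa
Then divide by density:
50666666666.67 / 2700 = 18765432.0988 Pa/(kg/m^3)
Take the square root:
Vp = sqrt(18765432.0988) = 4331.91 m/s

4331.91


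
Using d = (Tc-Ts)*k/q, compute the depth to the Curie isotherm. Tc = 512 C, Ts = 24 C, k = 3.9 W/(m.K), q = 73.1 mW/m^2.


T_Curie - T_surf = 512 - 24 = 488 C
Convert q to W/m^2: 73.1 mW/m^2 = 0.0731 W/m^2
d = 488 * 3.9 / 0.0731 = 26035.57 m

26035.57


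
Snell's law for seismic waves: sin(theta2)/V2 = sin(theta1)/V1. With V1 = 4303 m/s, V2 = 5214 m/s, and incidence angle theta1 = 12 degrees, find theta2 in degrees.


sin(theta1) = sin(12 deg) = 0.207912
sin(theta2) = V2/V1 * sin(theta1) = 5214/4303 * 0.207912 = 0.251929
theta2 = arcsin(0.251929) = 14.5917 degrees

14.5917


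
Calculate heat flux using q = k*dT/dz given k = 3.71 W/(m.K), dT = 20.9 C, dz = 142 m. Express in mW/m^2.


q = k * dT / dz * 1000
= 3.71 * 20.9 / 142 * 1000
= 0.546049 * 1000
= 546.0493 mW/m^2

546.0493


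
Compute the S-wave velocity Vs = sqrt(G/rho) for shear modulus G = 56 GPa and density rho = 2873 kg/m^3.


Convert G to Pa: G = 56e9 Pa
Compute G/rho = 56e9 / 2873 = 19491820.3968
Vs = sqrt(19491820.3968) = 4414.95 m/s

4414.95


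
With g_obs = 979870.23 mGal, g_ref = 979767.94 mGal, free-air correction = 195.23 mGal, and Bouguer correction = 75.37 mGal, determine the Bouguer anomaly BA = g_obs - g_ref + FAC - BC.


BA = g_obs - g_ref + FAC - BC
= 979870.23 - 979767.94 + 195.23 - 75.37
= 222.15 mGal

222.15


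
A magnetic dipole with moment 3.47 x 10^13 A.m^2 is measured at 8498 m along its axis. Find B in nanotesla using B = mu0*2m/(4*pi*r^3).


m = 3.47 x 10^13 = 34700000000000 A.m^2
2m = 69400000000000 A.m^2
r^3 = 8498^3 = 613691601992
B = (4pi*10^-7) * 69400000000000 / (4*pi * 613691601992) * 1e9
= 87210612.063653 / 7711876113551.27 * 1e9
= 11308.6117 nT

11308.6117


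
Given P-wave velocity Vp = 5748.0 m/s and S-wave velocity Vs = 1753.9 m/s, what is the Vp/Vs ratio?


Vp/Vs = 5748.0 / 1753.9
= 3.2773

3.2773


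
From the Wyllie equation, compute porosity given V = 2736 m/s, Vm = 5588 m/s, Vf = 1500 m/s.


1/V - 1/Vm = 1/2736 - 1/5588 = 0.00018654
1/Vf - 1/Vm = 1/1500 - 1/5588 = 0.00048771
phi = 0.00018654 / 0.00048771 = 0.3825

0.3825


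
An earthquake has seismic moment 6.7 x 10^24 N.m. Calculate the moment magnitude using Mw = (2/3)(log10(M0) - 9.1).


log10(M0) = log10(6.7 x 10^24) = 24.8261
Mw = 2/3 * (24.8261 - 9.1)
= 2/3 * 15.7261
= 10.48

10.48


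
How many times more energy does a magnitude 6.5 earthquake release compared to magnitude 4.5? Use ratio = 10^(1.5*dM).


M2 - M1 = 6.5 - 4.5 = 2.0
1.5 * 2.0 = 3.0
ratio = 10^3.0 = 1000.0

1000.0


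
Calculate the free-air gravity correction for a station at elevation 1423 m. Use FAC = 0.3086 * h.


FAC = 0.3086 * h
= 0.3086 * 1423
= 439.1378 mGal

439.1378


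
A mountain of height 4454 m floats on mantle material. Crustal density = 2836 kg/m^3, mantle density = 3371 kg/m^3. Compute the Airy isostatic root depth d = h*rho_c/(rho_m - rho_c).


rho_m - rho_c = 3371 - 2836 = 535
d = 4454 * 2836 / 535
= 12631544 / 535
= 23610.36 m

23610.36


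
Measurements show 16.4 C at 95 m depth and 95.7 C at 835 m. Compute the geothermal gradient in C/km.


dT = 95.7 - 16.4 = 79.3 C
dz = 835 - 95 = 740 m
gradient = dT/dz * 1000 = 79.3/740 * 1000 = 107.1622 C/km

107.1622


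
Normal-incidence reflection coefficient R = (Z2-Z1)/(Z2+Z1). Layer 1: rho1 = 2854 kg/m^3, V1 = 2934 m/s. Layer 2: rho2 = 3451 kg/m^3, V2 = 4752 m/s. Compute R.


Z1 = 2854 * 2934 = 8373636
Z2 = 3451 * 4752 = 16399152
R = (16399152 - 8373636) / (16399152 + 8373636) = 8025516 / 24772788 = 0.324

0.324


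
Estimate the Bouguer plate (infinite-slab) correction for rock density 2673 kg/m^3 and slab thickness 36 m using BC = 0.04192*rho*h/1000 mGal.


BC = 0.04192 * rho * h / 1000
= 0.04192 * 2673 * 36 / 1000
= 4.0339 mGal

4.0339


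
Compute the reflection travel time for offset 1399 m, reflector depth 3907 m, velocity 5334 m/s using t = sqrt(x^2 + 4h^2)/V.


x^2 + 4h^2 = 1399^2 + 4*3907^2 = 1957201 + 61058596 = 63015797
sqrt(63015797) = 7938.249
t = 7938.249 / 5334 = 1.4882 s

1.4882


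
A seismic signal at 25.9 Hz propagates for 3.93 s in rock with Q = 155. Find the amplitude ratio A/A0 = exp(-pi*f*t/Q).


pi*f*t/Q = pi*25.9*3.93/155 = 2.063053
A/A0 = exp(-2.063053) = 0.127065

0.127065


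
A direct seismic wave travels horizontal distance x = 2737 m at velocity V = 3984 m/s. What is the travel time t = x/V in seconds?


t = x / V
= 2737 / 3984
= 0.687 s

0.687


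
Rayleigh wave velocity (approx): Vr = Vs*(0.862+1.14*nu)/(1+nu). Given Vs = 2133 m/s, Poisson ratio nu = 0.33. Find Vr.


Numerator factor = 0.862 + 1.14*0.33 = 1.2382
Denominator = 1 + 0.33 = 1.33
Vr = 2133 * 1.2382 / 1.33 = 1985.77 m/s

1985.77


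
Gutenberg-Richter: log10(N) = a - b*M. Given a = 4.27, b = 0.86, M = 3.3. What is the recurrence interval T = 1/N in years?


log10(N) = 4.27 - 0.86*3.3 = 1.432
N = 10^1.432 = 27.039584
T = 1/N = 1/27.039584 = 0.037 years

0.037


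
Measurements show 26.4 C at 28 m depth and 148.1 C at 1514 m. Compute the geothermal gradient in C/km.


dT = 148.1 - 26.4 = 121.7 C
dz = 1514 - 28 = 1486 m
gradient = dT/dz * 1000 = 121.7/1486 * 1000 = 81.8977 C/km

81.8977


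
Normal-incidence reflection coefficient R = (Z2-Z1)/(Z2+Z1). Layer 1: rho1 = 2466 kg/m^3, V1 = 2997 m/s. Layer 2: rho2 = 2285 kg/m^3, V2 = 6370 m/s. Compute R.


Z1 = 2466 * 2997 = 7390602
Z2 = 2285 * 6370 = 14555450
R = (14555450 - 7390602) / (14555450 + 7390602) = 7164848 / 21946052 = 0.3265

0.3265


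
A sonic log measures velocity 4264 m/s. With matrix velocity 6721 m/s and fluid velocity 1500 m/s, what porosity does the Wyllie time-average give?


1/V - 1/Vm = 1/4264 - 1/6721 = 8.573e-05
1/Vf - 1/Vm = 1/1500 - 1/6721 = 0.00051788
phi = 8.573e-05 / 0.00051788 = 0.1655

0.1655


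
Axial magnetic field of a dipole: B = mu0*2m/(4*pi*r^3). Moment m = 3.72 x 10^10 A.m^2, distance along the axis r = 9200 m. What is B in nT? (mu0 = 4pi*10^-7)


m = 3.72 x 10^10 = 37200000000 A.m^2
2m = 74400000000 A.m^2
r^3 = 9200^3 = 778688000000
B = (4pi*10^-7) * 74400000000 / (4*pi * 778688000000) * 1e9
= 93493.797371 / 9785282000954.12 * 1e9
= 9.5545 nT

9.5545


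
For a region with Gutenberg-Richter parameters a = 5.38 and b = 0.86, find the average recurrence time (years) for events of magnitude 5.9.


log10(N) = 5.38 - 0.86*5.9 = 0.306
N = 10^0.306 = 2.023019
T = 1/N = 1/2.023019 = 0.4943 years

0.4943


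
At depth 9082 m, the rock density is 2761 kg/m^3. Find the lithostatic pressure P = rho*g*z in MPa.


P = rho * g * z / 1e6
= 2761 * 9.81 * 9082 / 1e6
= 245989693.62 / 1e6
= 245.9897 MPa

245.9897


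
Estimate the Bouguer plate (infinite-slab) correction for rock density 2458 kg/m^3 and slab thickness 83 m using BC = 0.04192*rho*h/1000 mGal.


BC = 0.04192 * rho * h / 1000
= 0.04192 * 2458 * 83 / 1000
= 8.5523 mGal

8.5523


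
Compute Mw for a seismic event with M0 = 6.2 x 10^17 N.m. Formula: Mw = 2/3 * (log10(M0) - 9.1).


log10(M0) = log10(6.2 x 10^17) = 17.7924
Mw = 2/3 * (17.7924 - 9.1)
= 2/3 * 8.6924
= 5.79

5.79


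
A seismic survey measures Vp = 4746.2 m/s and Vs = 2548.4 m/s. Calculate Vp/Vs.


Vp/Vs = 4746.2 / 2548.4
= 1.8624

1.8624


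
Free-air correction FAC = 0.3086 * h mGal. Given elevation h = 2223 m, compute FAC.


FAC = 0.3086 * h
= 0.3086 * 2223
= 686.0178 mGal

686.0178


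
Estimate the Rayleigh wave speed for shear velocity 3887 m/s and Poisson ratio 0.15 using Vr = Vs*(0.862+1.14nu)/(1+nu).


Numerator factor = 0.862 + 1.14*0.15 = 1.033
Denominator = 1 + 0.15 = 1.15
Vr = 3887 * 1.033 / 1.15 = 3491.54 m/s

3491.54


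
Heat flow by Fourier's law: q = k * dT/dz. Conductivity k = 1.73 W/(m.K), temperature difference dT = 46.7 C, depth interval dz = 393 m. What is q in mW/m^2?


q = k * dT / dz * 1000
= 1.73 * 46.7 / 393 * 1000
= 0.205575 * 1000
= 205.5751 mW/m^2

205.5751


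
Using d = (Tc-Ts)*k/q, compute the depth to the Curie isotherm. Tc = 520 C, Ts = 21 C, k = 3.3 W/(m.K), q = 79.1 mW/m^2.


T_Curie - T_surf = 520 - 21 = 499 C
Convert q to W/m^2: 79.1 mW/m^2 = 0.0791 W/m^2
d = 499 * 3.3 / 0.0791 = 20817.95 m

20817.95


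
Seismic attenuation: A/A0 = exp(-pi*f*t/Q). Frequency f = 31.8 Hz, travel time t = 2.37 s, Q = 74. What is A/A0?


pi*f*t/Q = pi*31.8*2.37/74 = 3.199585
A/A0 = exp(-3.199585) = 0.040779

0.040779


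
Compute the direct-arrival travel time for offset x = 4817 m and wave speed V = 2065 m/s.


t = x / V
= 4817 / 2065
= 2.3327 s

2.3327


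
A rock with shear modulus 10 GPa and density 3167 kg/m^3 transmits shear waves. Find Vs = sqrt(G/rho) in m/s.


Convert G to Pa: G = 10e9 Pa
Compute G/rho = 10e9 / 3167 = 3157562.3619
Vs = sqrt(3157562.3619) = 1776.95 m/s

1776.95


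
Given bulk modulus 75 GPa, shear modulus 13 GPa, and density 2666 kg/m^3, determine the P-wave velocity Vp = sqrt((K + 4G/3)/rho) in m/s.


First compute the effective modulus:
K + 4G/3 = 75e9 + 4*13e9/3 = 92333333333.33 Pa
Then divide by density:
92333333333.33 / 2666 = 34633658.4146 Pa/(kg/m^3)
Take the square root:
Vp = sqrt(34633658.4146) = 5885.04 m/s

5885.04


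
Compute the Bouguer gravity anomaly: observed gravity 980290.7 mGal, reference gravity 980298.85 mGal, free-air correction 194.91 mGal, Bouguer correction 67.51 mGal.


BA = g_obs - g_ref + FAC - BC
= 980290.7 - 980298.85 + 194.91 - 67.51
= 119.25 mGal

119.25


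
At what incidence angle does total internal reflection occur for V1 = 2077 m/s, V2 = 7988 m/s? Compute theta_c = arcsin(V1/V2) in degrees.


V1/V2 = 2077/7988 = 0.260015
theta_c = arcsin(0.260015) = 15.071 degrees

15.071


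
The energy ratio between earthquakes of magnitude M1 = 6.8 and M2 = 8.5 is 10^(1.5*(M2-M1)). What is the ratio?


M2 - M1 = 8.5 - 6.8 = 1.7
1.5 * 1.7 = 2.55
ratio = 10^2.55 = 354.81

354.81


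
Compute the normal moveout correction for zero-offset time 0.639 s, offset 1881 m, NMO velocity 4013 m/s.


x/Vnmo = 1881/4013 = 0.468727
(x/Vnmo)^2 = 0.219705
t0^2 = 0.408321
sqrt(0.408321 + 0.219705) = 0.792481
dt = 0.792481 - 0.639 = 0.153481

0.153481


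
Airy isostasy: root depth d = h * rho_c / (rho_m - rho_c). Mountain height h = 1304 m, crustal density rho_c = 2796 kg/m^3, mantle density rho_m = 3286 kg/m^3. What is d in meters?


rho_m - rho_c = 3286 - 2796 = 490
d = 1304 * 2796 / 490
= 3645984 / 490
= 7440.78 m

7440.78


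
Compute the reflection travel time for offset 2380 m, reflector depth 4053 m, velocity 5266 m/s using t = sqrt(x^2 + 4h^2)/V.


x^2 + 4h^2 = 2380^2 + 4*4053^2 = 5664400 + 65707236 = 71371636
sqrt(71371636) = 8448.1735
t = 8448.1735 / 5266 = 1.6043 s

1.6043


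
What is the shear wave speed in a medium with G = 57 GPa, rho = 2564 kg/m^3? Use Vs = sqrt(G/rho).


Convert G to Pa: G = 57e9 Pa
Compute G/rho = 57e9 / 2564 = 22230889.2356
Vs = sqrt(22230889.2356) = 4714.96 m/s

4714.96


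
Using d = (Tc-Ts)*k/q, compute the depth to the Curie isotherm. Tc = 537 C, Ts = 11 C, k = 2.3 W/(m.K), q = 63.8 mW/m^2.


T_Curie - T_surf = 537 - 11 = 526 C
Convert q to W/m^2: 63.8 mW/m^2 = 0.0638 W/m^2
d = 526 * 2.3 / 0.0638 = 18962.38 m

18962.38


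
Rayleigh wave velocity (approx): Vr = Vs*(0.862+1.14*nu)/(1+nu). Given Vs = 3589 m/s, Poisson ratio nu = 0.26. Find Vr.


Numerator factor = 0.862 + 1.14*0.26 = 1.1584
Denominator = 1 + 0.26 = 1.26
Vr = 3589 * 1.1584 / 1.26 = 3299.6 m/s

3299.6


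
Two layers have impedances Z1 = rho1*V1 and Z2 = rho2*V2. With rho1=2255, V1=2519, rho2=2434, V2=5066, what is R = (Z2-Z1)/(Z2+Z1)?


Z1 = 2255 * 2519 = 5680345
Z2 = 2434 * 5066 = 12330644
R = (12330644 - 5680345) / (12330644 + 5680345) = 6650299 / 18010989 = 0.3692

0.3692


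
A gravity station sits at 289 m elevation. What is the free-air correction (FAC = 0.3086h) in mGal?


FAC = 0.3086 * h
= 0.3086 * 289
= 89.1854 mGal

89.1854


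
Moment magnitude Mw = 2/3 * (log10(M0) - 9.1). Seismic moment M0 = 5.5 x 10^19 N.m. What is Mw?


log10(M0) = log10(5.5 x 10^19) = 19.7404
Mw = 2/3 * (19.7404 - 9.1)
= 2/3 * 10.6404
= 7.09

7.09


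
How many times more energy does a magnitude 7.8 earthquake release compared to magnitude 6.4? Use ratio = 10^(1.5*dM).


M2 - M1 = 7.8 - 6.4 = 1.4
1.5 * 1.4 = 2.1
ratio = 10^2.1 = 125.89

125.89


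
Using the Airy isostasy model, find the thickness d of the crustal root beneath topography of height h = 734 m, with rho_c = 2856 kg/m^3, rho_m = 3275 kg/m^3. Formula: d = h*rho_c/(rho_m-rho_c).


rho_m - rho_c = 3275 - 2856 = 419
d = 734 * 2856 / 419
= 2096304 / 419
= 5003.11 m

5003.11


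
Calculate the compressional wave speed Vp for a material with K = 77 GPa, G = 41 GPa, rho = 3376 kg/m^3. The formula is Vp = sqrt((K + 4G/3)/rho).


First compute the effective modulus:
K + 4G/3 = 77e9 + 4*41e9/3 = 131666666666.67 Pa
Then divide by density:
131666666666.67 / 3376 = 39000789.8894 Pa/(kg/m^3)
Take the square root:
Vp = sqrt(39000789.8894) = 6245.06 m/s

6245.06


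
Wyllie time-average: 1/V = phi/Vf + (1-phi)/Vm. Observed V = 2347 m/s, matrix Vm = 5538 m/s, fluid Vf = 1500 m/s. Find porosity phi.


1/V - 1/Vm = 1/2347 - 1/5538 = 0.00024551
1/Vf - 1/Vm = 1/1500 - 1/5538 = 0.0004861
phi = 0.00024551 / 0.0004861 = 0.5051

0.5051


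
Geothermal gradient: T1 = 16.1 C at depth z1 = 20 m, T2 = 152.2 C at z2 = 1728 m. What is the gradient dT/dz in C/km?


dT = 152.2 - 16.1 = 136.1 C
dz = 1728 - 20 = 1708 m
gradient = dT/dz * 1000 = 136.1/1708 * 1000 = 79.6838 C/km

79.6838


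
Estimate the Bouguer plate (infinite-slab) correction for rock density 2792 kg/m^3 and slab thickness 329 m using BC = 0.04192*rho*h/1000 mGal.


BC = 0.04192 * rho * h / 1000
= 0.04192 * 2792 * 329 / 1000
= 38.5064 mGal

38.5064


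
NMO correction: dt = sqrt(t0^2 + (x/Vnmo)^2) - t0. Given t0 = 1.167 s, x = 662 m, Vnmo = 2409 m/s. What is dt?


x/Vnmo = 662/2409 = 0.274803
(x/Vnmo)^2 = 0.075517
t0^2 = 1.361889
sqrt(1.361889 + 0.075517) = 1.198919
dt = 1.198919 - 1.167 = 0.031919

0.031919


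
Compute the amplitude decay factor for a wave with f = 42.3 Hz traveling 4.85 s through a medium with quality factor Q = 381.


pi*f*t/Q = pi*42.3*4.85/381 = 1.691636
A/A0 = exp(-1.691636) = 0.184218

0.184218


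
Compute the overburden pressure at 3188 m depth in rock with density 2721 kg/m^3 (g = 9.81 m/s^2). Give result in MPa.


P = rho * g * z / 1e6
= 2721 * 9.81 * 3188 / 1e6
= 85097315.88 / 1e6
= 85.0973 MPa

85.0973


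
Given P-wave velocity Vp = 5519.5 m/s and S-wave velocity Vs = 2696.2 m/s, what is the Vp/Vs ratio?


Vp/Vs = 5519.5 / 2696.2
= 2.0471

2.0471


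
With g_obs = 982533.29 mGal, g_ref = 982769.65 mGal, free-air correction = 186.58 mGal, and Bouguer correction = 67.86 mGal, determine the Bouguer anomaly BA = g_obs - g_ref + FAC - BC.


BA = g_obs - g_ref + FAC - BC
= 982533.29 - 982769.65 + 186.58 - 67.86
= -117.64 mGal

-117.64


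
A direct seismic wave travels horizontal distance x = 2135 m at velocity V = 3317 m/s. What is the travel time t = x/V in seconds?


t = x / V
= 2135 / 3317
= 0.6437 s

0.6437


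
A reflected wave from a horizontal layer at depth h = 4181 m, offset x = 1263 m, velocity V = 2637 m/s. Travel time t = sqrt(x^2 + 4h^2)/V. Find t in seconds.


x^2 + 4h^2 = 1263^2 + 4*4181^2 = 1595169 + 69923044 = 71518213
sqrt(71518213) = 8456.8442
t = 8456.8442 / 2637 = 3.207 s

3.207


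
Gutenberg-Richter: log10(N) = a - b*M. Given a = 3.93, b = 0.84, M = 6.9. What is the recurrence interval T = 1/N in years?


log10(N) = 3.93 - 0.84*6.9 = -1.866
N = 10^-1.866 = 0.013614
T = 1/N = 1/0.013614 = 73.4514 years

73.4514


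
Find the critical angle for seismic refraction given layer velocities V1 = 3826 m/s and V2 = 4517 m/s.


V1/V2 = 3826/4517 = 0.847022
theta_c = arcsin(0.847022) = 57.8893 degrees

57.8893


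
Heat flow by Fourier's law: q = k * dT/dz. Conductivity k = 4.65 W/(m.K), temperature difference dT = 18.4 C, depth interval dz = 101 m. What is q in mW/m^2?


q = k * dT / dz * 1000
= 4.65 * 18.4 / 101 * 1000
= 0.847129 * 1000
= 847.1287 mW/m^2

847.1287


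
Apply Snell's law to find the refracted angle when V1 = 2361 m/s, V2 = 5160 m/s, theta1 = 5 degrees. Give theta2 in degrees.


sin(theta1) = sin(5 deg) = 0.087156
sin(theta2) = V2/V1 * sin(theta1) = 5160/2361 * 0.087156 = 0.19048
theta2 = arcsin(0.19048) = 10.9808 degrees

10.9808


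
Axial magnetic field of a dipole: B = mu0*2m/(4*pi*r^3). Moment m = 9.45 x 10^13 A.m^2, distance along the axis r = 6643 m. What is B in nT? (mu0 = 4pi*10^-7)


m = 9.45 x 10^13 = 94500000000000 A.m^2
2m = 189000000000000 A.m^2
r^3 = 6643^3 = 293151929707
B = (4pi*10^-7) * 189000000000000 / (4*pi * 293151929707) * 1e9
= 237504404.611388 / 3683855795012.73 * 1e9
= 64471.6889 nT

64471.6889


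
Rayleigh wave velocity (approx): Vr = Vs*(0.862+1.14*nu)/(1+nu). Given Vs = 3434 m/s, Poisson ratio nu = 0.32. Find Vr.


Numerator factor = 0.862 + 1.14*0.32 = 1.2268
Denominator = 1 + 0.32 = 1.32
Vr = 3434 * 1.2268 / 1.32 = 3191.54 m/s

3191.54


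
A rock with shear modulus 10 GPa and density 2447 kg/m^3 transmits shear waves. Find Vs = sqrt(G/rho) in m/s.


Convert G to Pa: G = 10e9 Pa
Compute G/rho = 10e9 / 2447 = 4086636.698
Vs = sqrt(4086636.698) = 2021.54 m/s

2021.54


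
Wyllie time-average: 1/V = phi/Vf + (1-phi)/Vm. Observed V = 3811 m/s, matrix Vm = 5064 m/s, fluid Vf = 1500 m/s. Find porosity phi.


1/V - 1/Vm = 1/3811 - 1/5064 = 6.493e-05
1/Vf - 1/Vm = 1/1500 - 1/5064 = 0.00046919
phi = 6.493e-05 / 0.00046919 = 0.1384

0.1384


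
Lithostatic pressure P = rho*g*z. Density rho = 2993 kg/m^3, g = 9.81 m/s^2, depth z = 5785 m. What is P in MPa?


P = rho * g * z / 1e6
= 2993 * 9.81 * 5785 / 1e6
= 169855294.05 / 1e6
= 169.8553 MPa

169.8553


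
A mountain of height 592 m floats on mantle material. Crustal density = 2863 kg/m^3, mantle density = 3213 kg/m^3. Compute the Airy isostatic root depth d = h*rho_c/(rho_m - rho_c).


rho_m - rho_c = 3213 - 2863 = 350
d = 592 * 2863 / 350
= 1694896 / 350
= 4842.56 m

4842.56


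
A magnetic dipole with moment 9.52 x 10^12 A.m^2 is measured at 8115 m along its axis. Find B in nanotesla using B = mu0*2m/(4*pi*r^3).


m = 9.52 x 10^12 = 9520000000000 A.m^2
2m = 19040000000000 A.m^2
r^3 = 8115^3 = 534398920875
B = (4pi*10^-7) * 19040000000000 / (4*pi * 534398920875) * 1e9
= 23926369.64974 / 6715454895628.85 * 1e9
= 3562.8814 nT

3562.8814


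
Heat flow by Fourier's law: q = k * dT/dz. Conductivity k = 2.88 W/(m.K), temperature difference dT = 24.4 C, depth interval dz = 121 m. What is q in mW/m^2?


q = k * dT / dz * 1000
= 2.88 * 24.4 / 121 * 1000
= 0.58076 * 1000
= 580.7603 mW/m^2

580.7603


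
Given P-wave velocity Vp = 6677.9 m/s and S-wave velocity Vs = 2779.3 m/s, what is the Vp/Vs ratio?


Vp/Vs = 6677.9 / 2779.3
= 2.4027

2.4027


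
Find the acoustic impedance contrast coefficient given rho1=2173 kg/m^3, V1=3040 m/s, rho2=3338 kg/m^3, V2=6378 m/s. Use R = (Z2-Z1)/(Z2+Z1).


Z1 = 2173 * 3040 = 6605920
Z2 = 3338 * 6378 = 21289764
R = (21289764 - 6605920) / (21289764 + 6605920) = 14683844 / 27895684 = 0.5264

0.5264


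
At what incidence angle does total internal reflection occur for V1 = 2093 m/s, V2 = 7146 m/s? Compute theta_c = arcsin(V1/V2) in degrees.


V1/V2 = 2093/7146 = 0.292891
theta_c = arcsin(0.292891) = 17.0311 degrees

17.0311


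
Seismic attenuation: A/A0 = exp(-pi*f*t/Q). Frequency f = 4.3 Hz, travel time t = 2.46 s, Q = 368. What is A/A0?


pi*f*t/Q = pi*4.3*2.46/368 = 0.090304
A/A0 = exp(-0.090304) = 0.913654

0.913654


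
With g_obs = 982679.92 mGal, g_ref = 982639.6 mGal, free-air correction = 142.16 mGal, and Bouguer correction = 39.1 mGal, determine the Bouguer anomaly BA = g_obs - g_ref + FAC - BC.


BA = g_obs - g_ref + FAC - BC
= 982679.92 - 982639.6 + 142.16 - 39.1
= 143.38 mGal

143.38


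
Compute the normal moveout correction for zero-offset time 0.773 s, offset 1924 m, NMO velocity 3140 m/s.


x/Vnmo = 1924/3140 = 0.612739
(x/Vnmo)^2 = 0.375449
t0^2 = 0.597529
sqrt(0.597529 + 0.375449) = 0.986396
dt = 0.986396 - 0.773 = 0.213396

0.213396


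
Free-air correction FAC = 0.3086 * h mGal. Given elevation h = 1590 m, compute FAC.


FAC = 0.3086 * h
= 0.3086 * 1590
= 490.674 mGal

490.674


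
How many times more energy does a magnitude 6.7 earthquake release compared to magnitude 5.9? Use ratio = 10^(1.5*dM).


M2 - M1 = 6.7 - 5.9 = 0.8
1.5 * 0.8 = 1.2
ratio = 10^1.2 = 15.85

15.85


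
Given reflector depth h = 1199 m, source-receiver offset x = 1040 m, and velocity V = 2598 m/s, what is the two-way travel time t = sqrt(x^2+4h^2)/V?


x^2 + 4h^2 = 1040^2 + 4*1199^2 = 1081600 + 5750404 = 6832004
sqrt(6832004) = 2613.8102
t = 2613.8102 / 2598 = 1.0061 s

1.0061


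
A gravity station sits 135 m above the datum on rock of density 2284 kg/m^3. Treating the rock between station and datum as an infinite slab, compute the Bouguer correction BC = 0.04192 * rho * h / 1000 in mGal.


BC = 0.04192 * rho * h / 1000
= 0.04192 * 2284 * 135 / 1000
= 12.9256 mGal

12.9256


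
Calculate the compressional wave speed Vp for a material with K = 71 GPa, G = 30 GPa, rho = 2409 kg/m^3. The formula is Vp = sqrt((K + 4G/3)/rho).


First compute the effective modulus:
K + 4G/3 = 71e9 + 4*30e9/3 = 111000000000.0 Pa
Then divide by density:
111000000000.0 / 2409 = 46077210.4608 Pa/(kg/m^3)
Take the square root:
Vp = sqrt(46077210.4608) = 6788.02 m/s

6788.02


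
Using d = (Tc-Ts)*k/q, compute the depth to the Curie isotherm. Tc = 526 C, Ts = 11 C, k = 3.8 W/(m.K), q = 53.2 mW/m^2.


T_Curie - T_surf = 526 - 11 = 515 C
Convert q to W/m^2: 53.2 mW/m^2 = 0.0532 W/m^2
d = 515 * 3.8 / 0.0532 = 36785.71 m

36785.71


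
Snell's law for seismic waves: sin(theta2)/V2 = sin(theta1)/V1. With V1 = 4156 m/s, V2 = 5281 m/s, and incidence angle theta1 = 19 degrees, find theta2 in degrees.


sin(theta1) = sin(19 deg) = 0.325568
sin(theta2) = V2/V1 * sin(theta1) = 5281/4156 * 0.325568 = 0.413697
theta2 = arcsin(0.413697) = 24.4373 degrees

24.4373


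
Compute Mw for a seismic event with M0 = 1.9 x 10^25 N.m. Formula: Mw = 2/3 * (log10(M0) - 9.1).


log10(M0) = log10(1.9 x 10^25) = 25.2788
Mw = 2/3 * (25.2788 - 9.1)
= 2/3 * 16.1788
= 10.79

10.79


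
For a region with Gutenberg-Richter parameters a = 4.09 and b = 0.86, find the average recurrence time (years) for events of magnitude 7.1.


log10(N) = 4.09 - 0.86*7.1 = -2.016
N = 10^-2.016 = 0.009638
T = 1/N = 1/0.009638 = 103.7528 years

103.7528


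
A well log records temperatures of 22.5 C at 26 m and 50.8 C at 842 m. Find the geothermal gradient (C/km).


dT = 50.8 - 22.5 = 28.3 C
dz = 842 - 26 = 816 m
gradient = dT/dz * 1000 = 28.3/816 * 1000 = 34.6814 C/km

34.6814


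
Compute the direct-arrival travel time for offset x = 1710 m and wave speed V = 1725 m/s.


t = x / V
= 1710 / 1725
= 0.9913 s

0.9913


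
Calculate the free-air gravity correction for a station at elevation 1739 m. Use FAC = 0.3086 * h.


FAC = 0.3086 * h
= 0.3086 * 1739
= 536.6554 mGal

536.6554


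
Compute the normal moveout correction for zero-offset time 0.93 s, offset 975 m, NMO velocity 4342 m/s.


x/Vnmo = 975/4342 = 0.224551
(x/Vnmo)^2 = 0.050423
t0^2 = 0.8649
sqrt(0.8649 + 0.050423) = 0.956725
dt = 0.956725 - 0.93 = 0.026725

0.026725


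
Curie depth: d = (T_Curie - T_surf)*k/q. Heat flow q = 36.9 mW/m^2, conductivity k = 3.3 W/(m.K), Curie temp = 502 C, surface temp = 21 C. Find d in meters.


T_Curie - T_surf = 502 - 21 = 481 C
Convert q to W/m^2: 36.9 mW/m^2 = 0.0369 W/m^2
d = 481 * 3.3 / 0.0369 = 43016.26 m

43016.26


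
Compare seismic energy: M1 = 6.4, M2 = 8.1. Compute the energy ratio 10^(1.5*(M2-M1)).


M2 - M1 = 8.1 - 6.4 = 1.7
1.5 * 1.7 = 2.55
ratio = 10^2.55 = 354.81

354.81


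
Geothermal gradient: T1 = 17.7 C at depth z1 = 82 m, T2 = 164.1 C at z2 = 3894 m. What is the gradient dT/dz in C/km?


dT = 164.1 - 17.7 = 146.4 C
dz = 3894 - 82 = 3812 m
gradient = dT/dz * 1000 = 146.4/3812 * 1000 = 38.405 C/km

38.405


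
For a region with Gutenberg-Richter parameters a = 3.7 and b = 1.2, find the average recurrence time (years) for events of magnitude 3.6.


log10(N) = 3.7 - 1.2*3.6 = -0.62
N = 10^-0.62 = 0.239883
T = 1/N = 1/0.239883 = 4.1687 years

4.1687


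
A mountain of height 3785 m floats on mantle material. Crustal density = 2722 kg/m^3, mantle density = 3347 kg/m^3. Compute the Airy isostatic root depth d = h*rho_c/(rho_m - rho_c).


rho_m - rho_c = 3347 - 2722 = 625
d = 3785 * 2722 / 625
= 10302770 / 625
= 16484.43 m

16484.43


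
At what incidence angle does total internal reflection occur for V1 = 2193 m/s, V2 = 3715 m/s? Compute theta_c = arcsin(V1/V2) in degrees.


V1/V2 = 2193/3715 = 0.59031
theta_c = arcsin(0.59031) = 36.179 degrees

36.179


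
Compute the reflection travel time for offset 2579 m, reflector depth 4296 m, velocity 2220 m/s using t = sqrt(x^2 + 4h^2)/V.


x^2 + 4h^2 = 2579^2 + 4*4296^2 = 6651241 + 73822464 = 80473705
sqrt(80473705) = 8970.7137
t = 8970.7137 / 2220 = 4.0409 s

4.0409


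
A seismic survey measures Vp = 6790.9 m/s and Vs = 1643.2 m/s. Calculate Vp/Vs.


Vp/Vs = 6790.9 / 1643.2
= 4.1327

4.1327


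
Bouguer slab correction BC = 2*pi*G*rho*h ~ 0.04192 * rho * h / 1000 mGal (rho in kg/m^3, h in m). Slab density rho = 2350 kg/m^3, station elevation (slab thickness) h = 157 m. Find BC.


BC = 0.04192 * rho * h / 1000
= 0.04192 * 2350 * 157 / 1000
= 15.4664 mGal

15.4664


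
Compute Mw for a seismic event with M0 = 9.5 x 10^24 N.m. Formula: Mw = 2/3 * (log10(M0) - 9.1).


log10(M0) = log10(9.5 x 10^24) = 24.9777
Mw = 2/3 * (24.9777 - 9.1)
= 2/3 * 15.8777
= 10.59

10.59


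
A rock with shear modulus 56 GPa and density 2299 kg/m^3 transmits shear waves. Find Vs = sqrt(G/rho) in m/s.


Convert G to Pa: G = 56e9 Pa
Compute G/rho = 56e9 / 2299 = 24358416.7029
Vs = sqrt(24358416.7029) = 4935.42 m/s

4935.42


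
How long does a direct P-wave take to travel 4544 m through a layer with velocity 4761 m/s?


t = x / V
= 4544 / 4761
= 0.9544 s

0.9544


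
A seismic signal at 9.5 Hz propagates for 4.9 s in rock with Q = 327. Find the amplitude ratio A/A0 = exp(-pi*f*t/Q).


pi*f*t/Q = pi*9.5*4.9/327 = 0.447221
A/A0 = exp(-0.447221) = 0.639403

0.639403


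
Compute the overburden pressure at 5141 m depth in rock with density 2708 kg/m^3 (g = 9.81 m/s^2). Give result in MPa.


P = rho * g * z / 1e6
= 2708 * 9.81 * 5141 / 1e6
= 136573132.68 / 1e6
= 136.5731 MPa

136.5731


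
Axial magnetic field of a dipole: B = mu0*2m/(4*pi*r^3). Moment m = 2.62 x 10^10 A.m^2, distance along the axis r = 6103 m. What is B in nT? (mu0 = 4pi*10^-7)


m = 2.62 x 10^10 = 26200000000 A.m^2
2m = 52400000000 A.m^2
r^3 = 6103^3 = 227316054727
B = (4pi*10^-7) * 52400000000 / (4*pi * 227316054727) * 1e9
= 65847.782019 / 2856537790293.43 * 1e9
= 23.0516 nT

23.0516


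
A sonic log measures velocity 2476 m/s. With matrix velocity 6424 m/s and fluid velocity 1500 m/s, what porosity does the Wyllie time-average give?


1/V - 1/Vm = 1/2476 - 1/6424 = 0.00024821
1/Vf - 1/Vm = 1/1500 - 1/6424 = 0.000511
phi = 0.00024821 / 0.000511 = 0.4857

0.4857


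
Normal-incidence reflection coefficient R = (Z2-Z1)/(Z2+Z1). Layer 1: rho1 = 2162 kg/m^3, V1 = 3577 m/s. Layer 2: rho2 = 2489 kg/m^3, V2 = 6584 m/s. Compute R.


Z1 = 2162 * 3577 = 7733474
Z2 = 2489 * 6584 = 16387576
R = (16387576 - 7733474) / (16387576 + 7733474) = 8654102 / 24121050 = 0.3588

0.3588


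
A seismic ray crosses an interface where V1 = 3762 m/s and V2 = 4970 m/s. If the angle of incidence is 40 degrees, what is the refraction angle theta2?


sin(theta1) = sin(40 deg) = 0.642788
sin(theta2) = V2/V1 * sin(theta1) = 4970/3762 * 0.642788 = 0.84919
theta2 = arcsin(0.84919) = 58.1237 degrees

58.1237


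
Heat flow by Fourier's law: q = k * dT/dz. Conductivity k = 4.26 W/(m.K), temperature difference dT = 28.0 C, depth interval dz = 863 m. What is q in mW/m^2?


q = k * dT / dz * 1000
= 4.26 * 28.0 / 863 * 1000
= 0.138216 * 1000
= 138.2155 mW/m^2

138.2155


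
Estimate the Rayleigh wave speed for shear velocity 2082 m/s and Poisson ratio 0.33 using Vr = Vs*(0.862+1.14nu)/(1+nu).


Numerator factor = 0.862 + 1.14*0.33 = 1.2382
Denominator = 1 + 0.33 = 1.33
Vr = 2082 * 1.2382 / 1.33 = 1938.3 m/s

1938.3


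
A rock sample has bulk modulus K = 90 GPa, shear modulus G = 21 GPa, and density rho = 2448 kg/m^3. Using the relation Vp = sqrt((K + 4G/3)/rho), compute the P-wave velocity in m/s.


First compute the effective modulus:
K + 4G/3 = 90e9 + 4*21e9/3 = 118000000000.0 Pa
Then divide by density:
118000000000.0 / 2448 = 48202614.3791 Pa/(kg/m^3)
Take the square root:
Vp = sqrt(48202614.3791) = 6942.81 m/s

6942.81


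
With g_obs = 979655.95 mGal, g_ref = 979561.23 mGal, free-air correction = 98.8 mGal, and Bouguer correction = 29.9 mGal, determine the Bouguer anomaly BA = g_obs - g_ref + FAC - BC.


BA = g_obs - g_ref + FAC - BC
= 979655.95 - 979561.23 + 98.8 - 29.9
= 163.62 mGal

163.62


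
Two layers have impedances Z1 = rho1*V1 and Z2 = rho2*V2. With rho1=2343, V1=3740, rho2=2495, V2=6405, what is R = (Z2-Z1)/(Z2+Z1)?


Z1 = 2343 * 3740 = 8762820
Z2 = 2495 * 6405 = 15980475
R = (15980475 - 8762820) / (15980475 + 8762820) = 7217655 / 24743295 = 0.2917

0.2917


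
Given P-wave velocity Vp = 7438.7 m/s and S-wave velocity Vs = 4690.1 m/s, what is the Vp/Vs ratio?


Vp/Vs = 7438.7 / 4690.1
= 1.586

1.586


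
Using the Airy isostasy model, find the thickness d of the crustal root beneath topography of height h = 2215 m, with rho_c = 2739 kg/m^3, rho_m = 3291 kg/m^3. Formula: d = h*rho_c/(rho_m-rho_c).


rho_m - rho_c = 3291 - 2739 = 552
d = 2215 * 2739 / 552
= 6066885 / 552
= 10990.73 m

10990.73


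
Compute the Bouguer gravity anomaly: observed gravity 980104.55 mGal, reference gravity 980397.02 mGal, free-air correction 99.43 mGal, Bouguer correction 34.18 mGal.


BA = g_obs - g_ref + FAC - BC
= 980104.55 - 980397.02 + 99.43 - 34.18
= -227.22 mGal

-227.22


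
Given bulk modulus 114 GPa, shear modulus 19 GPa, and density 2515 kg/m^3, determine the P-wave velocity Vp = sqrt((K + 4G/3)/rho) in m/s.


First compute the effective modulus:
K + 4G/3 = 114e9 + 4*19e9/3 = 139333333333.33 Pa
Then divide by density:
139333333333.33 / 2515 = 55400927.7667 Pa/(kg/m^3)
Take the square root:
Vp = sqrt(55400927.7667) = 7443.18 m/s

7443.18


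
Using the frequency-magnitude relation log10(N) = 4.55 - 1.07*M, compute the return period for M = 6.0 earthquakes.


log10(N) = 4.55 - 1.07*6.0 = -1.87
N = 10^-1.87 = 0.01349
T = 1/N = 1/0.01349 = 74.131 years

74.131


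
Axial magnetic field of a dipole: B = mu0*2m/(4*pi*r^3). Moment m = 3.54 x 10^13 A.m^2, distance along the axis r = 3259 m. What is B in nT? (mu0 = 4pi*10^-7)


m = 3.54 x 10^13 = 35400000000000 A.m^2
2m = 70800000000000 A.m^2
r^3 = 3259^3 = 34614102979
B = (4pi*10^-7) * 70800000000000 / (4*pi * 34614102979) * 1e9
= 88969903.949663 / 434973646517.71 * 1e9
= 204540.9065 nT

204540.9065


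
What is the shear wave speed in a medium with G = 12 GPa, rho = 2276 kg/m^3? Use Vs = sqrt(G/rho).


Convert G to Pa: G = 12e9 Pa
Compute G/rho = 12e9 / 2276 = 5272407.7329
Vs = sqrt(5272407.7329) = 2296.17 m/s

2296.17


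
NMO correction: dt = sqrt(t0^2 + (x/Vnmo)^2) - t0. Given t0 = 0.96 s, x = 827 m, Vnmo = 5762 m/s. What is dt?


x/Vnmo = 827/5762 = 0.143527
(x/Vnmo)^2 = 0.0206
t0^2 = 0.9216
sqrt(0.9216 + 0.0206) = 0.97067
dt = 0.97067 - 0.96 = 0.01067

0.01067


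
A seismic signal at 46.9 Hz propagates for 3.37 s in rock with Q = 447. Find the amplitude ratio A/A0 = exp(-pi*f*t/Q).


pi*f*t/Q = pi*46.9*3.37/447 = 1.110824
A/A0 = exp(-1.110824) = 0.329288

0.329288


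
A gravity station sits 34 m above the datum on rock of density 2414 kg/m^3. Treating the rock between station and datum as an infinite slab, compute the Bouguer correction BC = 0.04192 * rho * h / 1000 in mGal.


BC = 0.04192 * rho * h / 1000
= 0.04192 * 2414 * 34 / 1000
= 3.4406 mGal

3.4406
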